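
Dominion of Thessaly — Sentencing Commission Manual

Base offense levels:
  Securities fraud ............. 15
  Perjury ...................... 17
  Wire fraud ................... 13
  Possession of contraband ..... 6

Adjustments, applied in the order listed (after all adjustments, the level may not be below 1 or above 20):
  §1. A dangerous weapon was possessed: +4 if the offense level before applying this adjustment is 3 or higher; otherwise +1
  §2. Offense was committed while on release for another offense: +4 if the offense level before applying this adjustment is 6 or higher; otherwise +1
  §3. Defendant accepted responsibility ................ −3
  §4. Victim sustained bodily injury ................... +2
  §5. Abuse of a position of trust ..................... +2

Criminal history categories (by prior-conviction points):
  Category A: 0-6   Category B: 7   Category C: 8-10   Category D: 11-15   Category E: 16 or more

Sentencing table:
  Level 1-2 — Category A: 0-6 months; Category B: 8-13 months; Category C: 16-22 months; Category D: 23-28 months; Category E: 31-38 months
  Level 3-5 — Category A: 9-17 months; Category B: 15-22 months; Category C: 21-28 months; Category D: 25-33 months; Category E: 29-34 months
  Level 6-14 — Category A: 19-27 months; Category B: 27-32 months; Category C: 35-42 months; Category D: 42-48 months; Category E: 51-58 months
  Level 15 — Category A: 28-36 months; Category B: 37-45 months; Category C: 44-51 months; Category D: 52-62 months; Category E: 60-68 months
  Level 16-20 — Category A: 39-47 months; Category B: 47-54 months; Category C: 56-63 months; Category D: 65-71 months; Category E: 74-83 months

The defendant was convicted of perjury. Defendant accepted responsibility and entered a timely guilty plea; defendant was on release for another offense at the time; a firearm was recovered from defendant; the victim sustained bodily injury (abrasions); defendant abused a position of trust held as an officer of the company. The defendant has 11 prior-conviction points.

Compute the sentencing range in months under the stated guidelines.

Base offense level for perjury: 17.
§1 applies (level before this adjustment is 17 ≥ 3, so +4): 17 + 4 = 21.
§2 applies (level before this adjustment is 21 ≥ 6, so +4): 21 + 4 = 25.
§3 applies: 25 − 3 = 22.
§4 applies: 22 + 2 = 24.
§5 applies: 24 + 2 = 26.
Level 26 exceeds the maximum of 20; capped at 20.
Final offense level: 20.
Criminal history: 11 prior points → Category D (11-15).
Level 20 falls in the 16-20 band.
Grid: Level 16-20 × Category D = 65-71 months.

65-71 months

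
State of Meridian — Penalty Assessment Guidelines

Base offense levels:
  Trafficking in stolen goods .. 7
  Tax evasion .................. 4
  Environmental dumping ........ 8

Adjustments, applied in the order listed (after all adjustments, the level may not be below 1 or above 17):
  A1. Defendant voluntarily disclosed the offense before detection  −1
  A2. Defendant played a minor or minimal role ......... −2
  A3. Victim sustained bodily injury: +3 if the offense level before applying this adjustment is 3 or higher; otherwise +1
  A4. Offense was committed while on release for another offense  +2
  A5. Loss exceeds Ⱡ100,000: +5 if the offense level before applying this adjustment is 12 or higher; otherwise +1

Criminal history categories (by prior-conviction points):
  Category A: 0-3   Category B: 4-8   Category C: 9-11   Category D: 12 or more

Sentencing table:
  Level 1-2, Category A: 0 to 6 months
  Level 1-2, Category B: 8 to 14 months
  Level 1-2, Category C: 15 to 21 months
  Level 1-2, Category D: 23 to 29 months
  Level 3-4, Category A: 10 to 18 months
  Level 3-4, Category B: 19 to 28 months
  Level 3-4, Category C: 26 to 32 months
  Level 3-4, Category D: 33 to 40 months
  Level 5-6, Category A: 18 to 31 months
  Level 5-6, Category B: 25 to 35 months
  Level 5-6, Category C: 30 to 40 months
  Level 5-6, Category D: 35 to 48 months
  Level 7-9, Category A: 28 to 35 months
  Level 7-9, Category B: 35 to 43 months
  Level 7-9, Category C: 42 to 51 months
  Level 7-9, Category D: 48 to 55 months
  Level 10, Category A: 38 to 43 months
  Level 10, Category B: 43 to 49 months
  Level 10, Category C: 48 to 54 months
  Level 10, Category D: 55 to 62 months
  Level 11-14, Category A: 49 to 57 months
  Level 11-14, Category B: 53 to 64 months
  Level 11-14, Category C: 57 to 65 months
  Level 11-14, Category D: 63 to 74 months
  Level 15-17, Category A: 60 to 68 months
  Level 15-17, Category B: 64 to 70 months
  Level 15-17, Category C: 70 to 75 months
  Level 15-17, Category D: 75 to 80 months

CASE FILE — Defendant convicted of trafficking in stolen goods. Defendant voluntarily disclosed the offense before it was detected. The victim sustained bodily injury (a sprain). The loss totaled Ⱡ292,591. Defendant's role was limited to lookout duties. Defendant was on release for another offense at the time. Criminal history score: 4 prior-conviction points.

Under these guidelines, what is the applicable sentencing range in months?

Base offense level for trafficking in stolen goods: 7.
A1 applies: 7 − 1 = 6.
A2 applies: 6 − 2 = 4.
A3 applies (level before this adjustment is 4 ≥ 3, so +3): 4 + 3 = 7.
A4 applies: 7 + 2 = 9.
A5 applies (level before this adjustment is 9 < 12, so +1): 9 + 1 = 10.
Final offense level: 10.
Criminal history: 4 prior points → Category B (4-8).
Level 10 falls in the 10 band.
Grid: Level 10 × Category B = 43-49 months.

43-49 months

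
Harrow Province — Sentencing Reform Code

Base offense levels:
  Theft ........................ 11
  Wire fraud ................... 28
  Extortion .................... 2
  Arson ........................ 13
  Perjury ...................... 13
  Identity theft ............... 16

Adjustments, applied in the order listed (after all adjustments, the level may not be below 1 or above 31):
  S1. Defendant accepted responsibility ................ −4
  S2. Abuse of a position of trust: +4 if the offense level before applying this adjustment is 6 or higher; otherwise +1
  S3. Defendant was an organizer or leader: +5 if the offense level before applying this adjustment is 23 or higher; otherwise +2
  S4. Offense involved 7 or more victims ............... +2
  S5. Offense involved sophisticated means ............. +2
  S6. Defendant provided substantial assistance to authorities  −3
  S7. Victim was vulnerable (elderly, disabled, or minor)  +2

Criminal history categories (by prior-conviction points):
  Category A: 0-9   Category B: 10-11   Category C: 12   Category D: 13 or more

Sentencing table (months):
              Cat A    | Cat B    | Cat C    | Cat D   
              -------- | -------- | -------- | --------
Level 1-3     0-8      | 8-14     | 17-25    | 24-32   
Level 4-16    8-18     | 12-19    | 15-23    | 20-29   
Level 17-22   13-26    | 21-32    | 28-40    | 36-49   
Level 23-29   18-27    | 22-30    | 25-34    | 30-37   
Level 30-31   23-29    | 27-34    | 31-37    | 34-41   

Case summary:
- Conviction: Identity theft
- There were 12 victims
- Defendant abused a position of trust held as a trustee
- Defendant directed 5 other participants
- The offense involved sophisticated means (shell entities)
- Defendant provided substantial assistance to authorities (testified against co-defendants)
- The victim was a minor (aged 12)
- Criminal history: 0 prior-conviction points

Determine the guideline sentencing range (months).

18-27 months

Base offense level for identity theft: 16.
S2 applies (level before this adjustment is 16 ≥ 6, so +4): 16 + 4 = 20.
S3 applies (level before this adjustment is 20 < 23, so +2): 20 + 2 = 22.
S4 applies: 22 + 2 = 24.
S5 applies: 24 + 2 = 26.
S6 applies: 26 − 3 = 23.
S7 applies: 23 + 2 = 25.
Final offense level: 25.
Criminal history: 0 prior points → Category A (0-9).
Level 25 falls in the 23-29 band.
Grid: Level 23-29 × Category A = 18-27 months.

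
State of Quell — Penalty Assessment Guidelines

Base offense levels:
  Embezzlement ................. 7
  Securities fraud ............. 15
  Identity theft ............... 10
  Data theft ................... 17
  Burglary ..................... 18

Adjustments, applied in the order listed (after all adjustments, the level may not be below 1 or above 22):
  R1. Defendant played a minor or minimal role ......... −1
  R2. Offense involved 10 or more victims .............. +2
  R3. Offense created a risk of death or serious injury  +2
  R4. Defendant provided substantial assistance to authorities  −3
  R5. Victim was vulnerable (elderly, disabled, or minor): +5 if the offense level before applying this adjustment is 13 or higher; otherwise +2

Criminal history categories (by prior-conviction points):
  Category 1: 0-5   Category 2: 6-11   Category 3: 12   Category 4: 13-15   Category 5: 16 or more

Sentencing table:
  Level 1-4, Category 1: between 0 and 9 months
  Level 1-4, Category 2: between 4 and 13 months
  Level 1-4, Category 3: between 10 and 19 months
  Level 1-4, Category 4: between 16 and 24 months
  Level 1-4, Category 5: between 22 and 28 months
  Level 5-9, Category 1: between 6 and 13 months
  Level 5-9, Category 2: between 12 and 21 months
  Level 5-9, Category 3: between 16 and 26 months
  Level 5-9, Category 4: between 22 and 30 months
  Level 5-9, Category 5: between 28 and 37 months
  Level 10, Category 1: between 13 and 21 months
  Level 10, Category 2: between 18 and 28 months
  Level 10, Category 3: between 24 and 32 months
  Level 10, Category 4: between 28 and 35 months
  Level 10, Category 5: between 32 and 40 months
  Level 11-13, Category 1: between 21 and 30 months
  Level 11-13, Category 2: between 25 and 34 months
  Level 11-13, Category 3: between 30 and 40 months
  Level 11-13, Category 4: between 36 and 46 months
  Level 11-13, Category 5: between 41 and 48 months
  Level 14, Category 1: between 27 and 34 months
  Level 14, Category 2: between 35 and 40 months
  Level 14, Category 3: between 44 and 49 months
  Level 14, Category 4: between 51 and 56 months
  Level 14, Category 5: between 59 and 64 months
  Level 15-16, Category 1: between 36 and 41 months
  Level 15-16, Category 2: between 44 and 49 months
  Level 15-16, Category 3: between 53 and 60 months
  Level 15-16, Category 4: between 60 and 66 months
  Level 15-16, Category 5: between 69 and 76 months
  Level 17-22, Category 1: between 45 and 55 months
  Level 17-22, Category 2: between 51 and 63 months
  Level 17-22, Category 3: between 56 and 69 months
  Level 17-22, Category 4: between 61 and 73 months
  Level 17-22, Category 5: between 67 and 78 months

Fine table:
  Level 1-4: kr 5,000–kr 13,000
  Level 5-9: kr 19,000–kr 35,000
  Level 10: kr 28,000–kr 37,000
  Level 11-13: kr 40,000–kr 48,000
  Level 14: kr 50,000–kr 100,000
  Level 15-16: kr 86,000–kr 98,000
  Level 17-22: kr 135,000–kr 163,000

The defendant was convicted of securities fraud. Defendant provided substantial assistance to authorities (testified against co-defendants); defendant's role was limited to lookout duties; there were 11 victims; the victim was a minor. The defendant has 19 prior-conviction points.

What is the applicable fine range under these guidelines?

Base offense level for securities fraud: 15.
R1 applies: 15 − 1 = 14.
R2 applies: 14 + 2 = 16.
R3 does not apply.
R4 applies: 16 − 3 = 13.
R5 applies (level before this adjustment is 13 ≥ 13, so +5): 13 + 5 = 18.
Final offense level: 18.
Level 18 falls in the 17-22 band.
Fine table: Level 17-22 → kr 135,000–kr 163,000.

kr 135,000–kr 163,000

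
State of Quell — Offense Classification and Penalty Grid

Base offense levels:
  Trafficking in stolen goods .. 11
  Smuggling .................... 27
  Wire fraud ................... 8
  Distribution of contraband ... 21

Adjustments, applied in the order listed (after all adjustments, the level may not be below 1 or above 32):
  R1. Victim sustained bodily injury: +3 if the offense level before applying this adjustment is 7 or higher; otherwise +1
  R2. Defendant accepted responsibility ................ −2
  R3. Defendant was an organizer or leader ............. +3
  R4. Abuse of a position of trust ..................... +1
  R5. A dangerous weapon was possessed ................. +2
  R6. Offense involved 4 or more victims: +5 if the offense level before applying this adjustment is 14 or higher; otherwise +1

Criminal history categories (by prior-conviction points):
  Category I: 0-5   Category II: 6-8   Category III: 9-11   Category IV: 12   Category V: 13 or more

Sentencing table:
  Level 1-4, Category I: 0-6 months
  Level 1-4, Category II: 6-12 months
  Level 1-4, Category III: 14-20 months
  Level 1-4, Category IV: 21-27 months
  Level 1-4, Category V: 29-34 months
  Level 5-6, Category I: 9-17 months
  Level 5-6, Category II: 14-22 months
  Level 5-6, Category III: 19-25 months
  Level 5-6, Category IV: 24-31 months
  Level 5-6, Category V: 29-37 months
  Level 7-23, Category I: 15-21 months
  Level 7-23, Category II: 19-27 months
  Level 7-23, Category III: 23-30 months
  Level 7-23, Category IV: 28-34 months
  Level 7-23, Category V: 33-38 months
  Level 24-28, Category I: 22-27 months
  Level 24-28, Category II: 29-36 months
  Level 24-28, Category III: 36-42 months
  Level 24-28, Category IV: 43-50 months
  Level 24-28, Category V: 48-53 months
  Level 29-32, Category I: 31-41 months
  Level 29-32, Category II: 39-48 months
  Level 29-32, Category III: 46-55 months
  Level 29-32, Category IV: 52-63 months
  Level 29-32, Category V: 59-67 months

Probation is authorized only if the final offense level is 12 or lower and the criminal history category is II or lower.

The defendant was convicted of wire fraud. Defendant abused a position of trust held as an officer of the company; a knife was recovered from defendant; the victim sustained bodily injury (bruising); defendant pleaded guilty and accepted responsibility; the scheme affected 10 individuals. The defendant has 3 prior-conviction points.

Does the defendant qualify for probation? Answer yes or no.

Base offense level for wire fraud: 8.
R1 applies (level before this adjustment is 8 ≥ 7, so +3): 8 + 3 = 11.
R2 applies: 11 − 2 = 9.
R4 applies: 9 + 1 = 10.
R5 applies: 10 + 2 = 12.
R6 applies (level before this adjustment is 12 < 14, so +1): 12 + 1 = 13.
Final offense level: 13.
Criminal history: 3 prior points → Category I (0-5).
Level 13 falls in the 7-23 band.
Grid: Level 7-23 × Category I = 15-21 months.
Probation check: level 13 > 12 and category I ≤ II → not eligible.

No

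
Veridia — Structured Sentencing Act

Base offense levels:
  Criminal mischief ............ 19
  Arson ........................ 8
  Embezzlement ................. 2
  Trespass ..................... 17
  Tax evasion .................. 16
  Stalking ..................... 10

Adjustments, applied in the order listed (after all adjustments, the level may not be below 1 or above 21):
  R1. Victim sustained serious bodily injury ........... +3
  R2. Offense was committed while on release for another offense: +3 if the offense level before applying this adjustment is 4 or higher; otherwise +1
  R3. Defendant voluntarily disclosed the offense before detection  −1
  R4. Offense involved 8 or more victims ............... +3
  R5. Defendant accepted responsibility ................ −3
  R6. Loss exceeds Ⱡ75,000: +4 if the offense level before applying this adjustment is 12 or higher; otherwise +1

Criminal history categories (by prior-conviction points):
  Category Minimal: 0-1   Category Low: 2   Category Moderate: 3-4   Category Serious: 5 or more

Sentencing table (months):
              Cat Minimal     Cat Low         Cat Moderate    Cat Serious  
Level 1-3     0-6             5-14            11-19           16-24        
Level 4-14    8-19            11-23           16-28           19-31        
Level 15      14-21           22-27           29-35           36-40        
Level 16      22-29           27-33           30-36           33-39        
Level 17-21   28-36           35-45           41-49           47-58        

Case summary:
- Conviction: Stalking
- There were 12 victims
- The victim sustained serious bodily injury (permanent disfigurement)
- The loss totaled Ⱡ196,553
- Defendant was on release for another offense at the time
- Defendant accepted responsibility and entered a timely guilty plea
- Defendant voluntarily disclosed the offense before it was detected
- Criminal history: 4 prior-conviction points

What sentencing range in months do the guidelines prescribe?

41-49 months

Base offense level for stalking: 10.
R1 applies: 10 + 3 = 13.
R2 applies (level before this adjustment is 13 ≥ 4, so +3): 13 + 3 = 16.
R3 applies: 16 − 1 = 15.
R4 applies: 15 + 3 = 18.
R5 applies: 18 − 3 = 15.
R6 applies (level before this adjustment is 15 ≥ 12, so +4): 15 + 4 = 19.
Final offense level: 19.
Criminal history: 4 prior points → Category Moderate (3-4).
Level 19 falls in the 17-21 band.
Grid: Level 17-21 × Category Moderate = 41-49 months.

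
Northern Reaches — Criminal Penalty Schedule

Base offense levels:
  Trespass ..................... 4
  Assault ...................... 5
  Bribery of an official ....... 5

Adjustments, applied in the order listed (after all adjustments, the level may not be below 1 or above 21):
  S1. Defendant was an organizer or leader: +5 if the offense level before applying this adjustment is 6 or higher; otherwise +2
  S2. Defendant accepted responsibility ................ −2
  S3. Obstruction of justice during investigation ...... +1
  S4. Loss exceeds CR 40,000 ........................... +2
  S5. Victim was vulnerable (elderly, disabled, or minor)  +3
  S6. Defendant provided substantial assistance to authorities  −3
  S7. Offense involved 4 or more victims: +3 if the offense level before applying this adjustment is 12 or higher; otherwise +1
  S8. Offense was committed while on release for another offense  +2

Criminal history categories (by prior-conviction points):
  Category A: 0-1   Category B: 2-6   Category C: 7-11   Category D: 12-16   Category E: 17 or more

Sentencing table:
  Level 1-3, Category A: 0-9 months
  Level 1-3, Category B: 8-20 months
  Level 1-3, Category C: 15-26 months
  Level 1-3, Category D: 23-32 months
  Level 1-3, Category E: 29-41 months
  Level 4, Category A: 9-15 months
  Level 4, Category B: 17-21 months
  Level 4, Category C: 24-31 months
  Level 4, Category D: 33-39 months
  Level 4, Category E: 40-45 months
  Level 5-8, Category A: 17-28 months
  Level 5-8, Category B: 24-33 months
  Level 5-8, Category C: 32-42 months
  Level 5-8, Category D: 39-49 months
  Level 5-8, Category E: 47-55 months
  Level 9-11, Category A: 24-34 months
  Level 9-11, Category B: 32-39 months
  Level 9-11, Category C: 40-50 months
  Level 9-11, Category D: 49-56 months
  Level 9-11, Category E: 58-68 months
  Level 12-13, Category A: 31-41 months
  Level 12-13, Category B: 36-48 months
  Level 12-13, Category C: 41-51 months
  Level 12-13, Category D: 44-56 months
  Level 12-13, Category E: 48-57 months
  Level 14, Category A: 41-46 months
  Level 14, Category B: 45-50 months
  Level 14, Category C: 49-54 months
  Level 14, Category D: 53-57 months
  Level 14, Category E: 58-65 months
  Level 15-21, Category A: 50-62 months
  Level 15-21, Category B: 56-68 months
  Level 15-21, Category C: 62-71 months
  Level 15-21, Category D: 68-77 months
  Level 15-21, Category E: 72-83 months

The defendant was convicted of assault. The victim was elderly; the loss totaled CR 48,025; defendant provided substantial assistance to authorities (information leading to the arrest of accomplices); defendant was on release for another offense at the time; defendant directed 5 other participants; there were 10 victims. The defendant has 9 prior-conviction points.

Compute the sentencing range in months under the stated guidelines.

Base offense level for assault: 5.
S1 applies (level before this adjustment is 5 < 6, so +2): 5 + 2 = 7.
S4 applies: 7 + 2 = 9.
S5 applies: 9 + 3 = 12.
S6 applies: 12 − 3 = 9.
S7 applies (level before this adjustment is 9 < 12, so +1): 9 + 1 = 10.
S8 applies: 10 + 2 = 12.
Final offense level: 12.
Criminal history: 9 prior points → Category C (7-11).
Level 12 falls in the 12-13 band.
Grid: Level 12-13 × Category C = 41-51 months.

41-51 months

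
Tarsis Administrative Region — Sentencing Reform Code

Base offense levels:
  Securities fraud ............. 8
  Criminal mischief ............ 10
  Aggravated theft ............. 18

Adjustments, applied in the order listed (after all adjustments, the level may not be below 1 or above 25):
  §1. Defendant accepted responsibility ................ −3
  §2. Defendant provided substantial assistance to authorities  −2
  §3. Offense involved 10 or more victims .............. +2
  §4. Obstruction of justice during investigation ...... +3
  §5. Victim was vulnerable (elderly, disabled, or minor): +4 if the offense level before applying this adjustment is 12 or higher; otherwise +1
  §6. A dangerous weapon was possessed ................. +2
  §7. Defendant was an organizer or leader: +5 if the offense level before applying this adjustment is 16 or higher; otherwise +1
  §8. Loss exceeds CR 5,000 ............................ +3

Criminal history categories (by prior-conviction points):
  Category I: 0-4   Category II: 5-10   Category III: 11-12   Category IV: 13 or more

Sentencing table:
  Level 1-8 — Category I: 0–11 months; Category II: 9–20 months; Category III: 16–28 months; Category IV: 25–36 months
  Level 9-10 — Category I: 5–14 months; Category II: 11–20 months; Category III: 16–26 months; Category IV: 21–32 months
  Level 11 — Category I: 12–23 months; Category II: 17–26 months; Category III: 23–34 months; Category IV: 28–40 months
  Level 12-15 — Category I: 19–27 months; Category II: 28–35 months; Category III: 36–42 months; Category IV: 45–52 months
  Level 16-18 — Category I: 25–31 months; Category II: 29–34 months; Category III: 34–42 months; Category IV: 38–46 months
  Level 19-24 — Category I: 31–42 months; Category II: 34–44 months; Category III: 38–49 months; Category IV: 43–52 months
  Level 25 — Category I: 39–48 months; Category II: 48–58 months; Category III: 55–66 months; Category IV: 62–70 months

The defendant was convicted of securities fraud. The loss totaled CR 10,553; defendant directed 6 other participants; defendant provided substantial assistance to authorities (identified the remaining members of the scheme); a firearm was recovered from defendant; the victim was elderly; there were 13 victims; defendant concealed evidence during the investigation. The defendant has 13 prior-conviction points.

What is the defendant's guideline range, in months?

38-46 months

Base offense level for securities fraud: 8.
§1 does not apply.
§2 applies: 8 − 2 = 6.
§3 applies: 6 + 2 = 8.
§4 applies: 8 + 3 = 11.
§5 applies (level before this adjustment is 11 < 12, so +1): 11 + 1 = 12.
§6 applies: 12 + 2 = 14.
§7 applies (level before this adjustment is 14 < 16, so +1): 14 + 1 = 15.
§8 applies: 15 + 3 = 18.
Final offense level: 18.
Criminal history: 13 prior points → Category IV (13+).
Level 18 falls in the 16-18 band.
Grid: Level 16-18 × Category IV = 38-46 months.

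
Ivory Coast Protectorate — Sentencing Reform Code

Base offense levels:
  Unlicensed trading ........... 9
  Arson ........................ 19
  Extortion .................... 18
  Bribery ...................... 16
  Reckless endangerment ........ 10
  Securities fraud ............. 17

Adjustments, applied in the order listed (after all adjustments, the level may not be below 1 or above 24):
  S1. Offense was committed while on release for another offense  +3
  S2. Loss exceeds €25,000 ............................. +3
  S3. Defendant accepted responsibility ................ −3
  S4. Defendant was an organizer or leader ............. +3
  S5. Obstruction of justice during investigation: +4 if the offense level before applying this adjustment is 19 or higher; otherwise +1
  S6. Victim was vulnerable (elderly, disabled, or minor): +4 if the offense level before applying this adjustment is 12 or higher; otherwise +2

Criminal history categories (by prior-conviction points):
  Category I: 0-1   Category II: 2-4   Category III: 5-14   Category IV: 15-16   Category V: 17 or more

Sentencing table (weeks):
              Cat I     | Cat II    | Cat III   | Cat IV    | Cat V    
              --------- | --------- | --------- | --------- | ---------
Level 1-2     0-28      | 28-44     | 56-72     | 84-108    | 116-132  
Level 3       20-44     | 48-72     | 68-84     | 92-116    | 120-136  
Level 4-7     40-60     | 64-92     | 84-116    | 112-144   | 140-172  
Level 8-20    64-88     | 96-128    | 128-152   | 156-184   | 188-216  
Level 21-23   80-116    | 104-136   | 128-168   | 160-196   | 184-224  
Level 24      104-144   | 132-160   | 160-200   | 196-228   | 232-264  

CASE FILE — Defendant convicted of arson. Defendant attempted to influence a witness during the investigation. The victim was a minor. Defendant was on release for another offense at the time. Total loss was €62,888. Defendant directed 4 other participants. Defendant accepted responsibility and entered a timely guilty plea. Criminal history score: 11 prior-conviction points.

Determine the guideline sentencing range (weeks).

160-200 weeks

Base offense level for arson: 19.
S1 applies: 19 + 3 = 22.
S2 applies: 22 + 3 = 25.
S3 applies: 25 − 3 = 22.
S4 applies: 22 + 3 = 25.
S5 applies (level before this adjustment is 25 ≥ 19, so +4): 25 + 4 = 29.
S6 applies (level before this adjustment is 29 ≥ 12, so +4): 29 + 4 = 33.
Level 33 exceeds the maximum of 24; capped at 24.
Final offense level: 24.
Criminal history: 11 prior points → Category III (5-14).
Level 24 falls in the 24 band.
Grid: Level 24 × Category III = 160-200 weeks.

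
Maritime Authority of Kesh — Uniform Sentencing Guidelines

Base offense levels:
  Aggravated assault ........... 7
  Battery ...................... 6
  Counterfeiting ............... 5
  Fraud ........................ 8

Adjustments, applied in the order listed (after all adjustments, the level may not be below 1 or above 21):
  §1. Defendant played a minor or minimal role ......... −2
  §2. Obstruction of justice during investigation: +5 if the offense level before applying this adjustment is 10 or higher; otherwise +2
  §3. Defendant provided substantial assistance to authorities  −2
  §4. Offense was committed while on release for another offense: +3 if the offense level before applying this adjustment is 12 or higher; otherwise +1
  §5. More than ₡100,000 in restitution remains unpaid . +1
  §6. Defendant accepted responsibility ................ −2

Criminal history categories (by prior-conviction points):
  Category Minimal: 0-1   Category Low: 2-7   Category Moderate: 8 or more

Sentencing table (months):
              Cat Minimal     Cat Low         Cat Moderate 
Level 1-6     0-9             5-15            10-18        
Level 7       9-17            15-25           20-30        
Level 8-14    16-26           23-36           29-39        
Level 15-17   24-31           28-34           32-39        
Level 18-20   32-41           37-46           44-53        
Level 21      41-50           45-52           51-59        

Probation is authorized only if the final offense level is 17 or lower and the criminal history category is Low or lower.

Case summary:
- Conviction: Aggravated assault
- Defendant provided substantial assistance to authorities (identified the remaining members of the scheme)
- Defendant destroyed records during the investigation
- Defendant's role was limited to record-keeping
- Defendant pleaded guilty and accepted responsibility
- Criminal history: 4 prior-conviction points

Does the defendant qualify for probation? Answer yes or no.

Base offense level for aggravated assault: 7.
§1 applies: 7 − 2 = 5.
§2 applies (level before this adjustment is 5 < 10, so +2): 5 + 2 = 7.
§3 applies: 7 − 2 = 5.
§6 applies: 5 − 2 = 3.
Final offense level: 3.
Criminal history: 4 prior points → Category Low (2-7).
Level 3 falls in the 1-6 band.
Grid: Level 1-6 × Category Low = 5-15 months.
Probation check: level 3 ≤ 17 and category Low ≤ Low → eligible.

Yes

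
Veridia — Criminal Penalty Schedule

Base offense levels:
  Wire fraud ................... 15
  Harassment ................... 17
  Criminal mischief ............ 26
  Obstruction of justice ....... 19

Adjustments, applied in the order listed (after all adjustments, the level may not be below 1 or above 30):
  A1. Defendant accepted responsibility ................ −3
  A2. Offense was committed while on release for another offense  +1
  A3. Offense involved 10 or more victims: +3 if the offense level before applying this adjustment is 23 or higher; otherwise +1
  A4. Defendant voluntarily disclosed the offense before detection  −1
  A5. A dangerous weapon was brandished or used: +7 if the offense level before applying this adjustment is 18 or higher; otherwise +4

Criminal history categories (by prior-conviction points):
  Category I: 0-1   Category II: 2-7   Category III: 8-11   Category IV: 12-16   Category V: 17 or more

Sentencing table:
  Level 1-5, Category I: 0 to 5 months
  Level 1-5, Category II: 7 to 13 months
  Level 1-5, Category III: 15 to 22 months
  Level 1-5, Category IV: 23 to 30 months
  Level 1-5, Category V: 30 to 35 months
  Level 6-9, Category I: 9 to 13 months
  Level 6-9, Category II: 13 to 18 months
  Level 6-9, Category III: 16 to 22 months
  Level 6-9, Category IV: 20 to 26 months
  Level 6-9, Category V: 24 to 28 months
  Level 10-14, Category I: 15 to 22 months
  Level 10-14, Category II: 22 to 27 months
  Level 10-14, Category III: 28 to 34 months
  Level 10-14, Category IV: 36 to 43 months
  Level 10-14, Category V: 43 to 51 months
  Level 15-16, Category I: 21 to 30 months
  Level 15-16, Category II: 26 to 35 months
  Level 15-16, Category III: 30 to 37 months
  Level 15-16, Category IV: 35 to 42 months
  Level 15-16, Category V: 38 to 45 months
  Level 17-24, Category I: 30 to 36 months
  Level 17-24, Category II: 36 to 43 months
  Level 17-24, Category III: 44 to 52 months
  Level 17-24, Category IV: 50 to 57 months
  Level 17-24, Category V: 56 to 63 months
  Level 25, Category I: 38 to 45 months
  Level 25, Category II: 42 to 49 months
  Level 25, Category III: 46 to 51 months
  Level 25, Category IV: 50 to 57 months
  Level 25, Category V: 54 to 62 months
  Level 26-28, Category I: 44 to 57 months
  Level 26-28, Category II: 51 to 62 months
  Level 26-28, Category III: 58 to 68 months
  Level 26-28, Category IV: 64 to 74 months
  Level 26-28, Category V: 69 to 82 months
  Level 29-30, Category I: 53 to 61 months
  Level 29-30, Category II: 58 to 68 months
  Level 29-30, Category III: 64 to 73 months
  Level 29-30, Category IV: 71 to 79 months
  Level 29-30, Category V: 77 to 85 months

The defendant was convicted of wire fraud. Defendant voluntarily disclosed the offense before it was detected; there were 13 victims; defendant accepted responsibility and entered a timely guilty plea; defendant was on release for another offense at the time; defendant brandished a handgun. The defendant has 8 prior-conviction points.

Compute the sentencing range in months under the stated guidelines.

Base offense level for wire fraud: 15.
A1 applies: 15 − 3 = 12.
A2 applies: 12 + 1 = 13.
A3 applies (level before this adjustment is 13 < 23, so +1): 13 + 1 = 14.
A4 applies: 14 − 1 = 13.
A5 applies (level before this adjustment is 13 < 18, so +4): 13 + 4 = 17.
Final offense level: 17.
Criminal history: 8 prior points → Category III (8-11).
Level 17 falls in the 17-24 band.
Grid: Level 17-24 × Category III = 44-52 months.

44-52 months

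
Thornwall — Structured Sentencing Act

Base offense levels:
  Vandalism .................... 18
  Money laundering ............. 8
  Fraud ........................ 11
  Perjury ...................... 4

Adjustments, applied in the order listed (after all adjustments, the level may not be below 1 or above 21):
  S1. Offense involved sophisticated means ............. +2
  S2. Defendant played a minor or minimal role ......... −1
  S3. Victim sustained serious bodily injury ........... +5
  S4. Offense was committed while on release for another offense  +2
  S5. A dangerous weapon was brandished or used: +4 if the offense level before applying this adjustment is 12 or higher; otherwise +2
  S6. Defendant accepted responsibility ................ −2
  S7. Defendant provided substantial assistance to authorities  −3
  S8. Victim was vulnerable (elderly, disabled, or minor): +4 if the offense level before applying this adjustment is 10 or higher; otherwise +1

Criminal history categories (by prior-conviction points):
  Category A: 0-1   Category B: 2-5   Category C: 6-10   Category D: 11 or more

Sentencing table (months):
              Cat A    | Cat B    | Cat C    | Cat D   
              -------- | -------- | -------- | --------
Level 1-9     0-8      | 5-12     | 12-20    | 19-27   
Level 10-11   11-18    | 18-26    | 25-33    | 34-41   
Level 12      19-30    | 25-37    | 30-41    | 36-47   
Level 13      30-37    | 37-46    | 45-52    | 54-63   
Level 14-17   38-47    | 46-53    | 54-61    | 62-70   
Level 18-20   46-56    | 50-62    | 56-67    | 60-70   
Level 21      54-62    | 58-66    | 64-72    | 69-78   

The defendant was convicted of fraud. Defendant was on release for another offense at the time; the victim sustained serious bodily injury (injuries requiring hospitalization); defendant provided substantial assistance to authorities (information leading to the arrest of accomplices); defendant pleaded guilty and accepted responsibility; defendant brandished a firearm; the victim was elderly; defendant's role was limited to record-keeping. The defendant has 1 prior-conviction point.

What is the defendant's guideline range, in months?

Base offense level for fraud: 11.
S2 applies: 11 − 1 = 10.
S3 applies: 10 + 5 = 15.
S4 applies: 15 + 2 = 17.
S5 applies (level before this adjustment is 17 ≥ 12, so +4): 17 + 4 = 21.
S6 applies: 21 − 2 = 19.
S7 applies: 19 − 3 = 16.
S8 applies (level before this adjustment is 16 ≥ 10, so +4): 16 + 4 = 20.
Final offense level: 20.
Criminal history: 1 prior point → Category A (0-1).
Level 20 falls in the 18-20 band.
Grid: Level 18-20 × Category A = 46-56 months.

46-56 months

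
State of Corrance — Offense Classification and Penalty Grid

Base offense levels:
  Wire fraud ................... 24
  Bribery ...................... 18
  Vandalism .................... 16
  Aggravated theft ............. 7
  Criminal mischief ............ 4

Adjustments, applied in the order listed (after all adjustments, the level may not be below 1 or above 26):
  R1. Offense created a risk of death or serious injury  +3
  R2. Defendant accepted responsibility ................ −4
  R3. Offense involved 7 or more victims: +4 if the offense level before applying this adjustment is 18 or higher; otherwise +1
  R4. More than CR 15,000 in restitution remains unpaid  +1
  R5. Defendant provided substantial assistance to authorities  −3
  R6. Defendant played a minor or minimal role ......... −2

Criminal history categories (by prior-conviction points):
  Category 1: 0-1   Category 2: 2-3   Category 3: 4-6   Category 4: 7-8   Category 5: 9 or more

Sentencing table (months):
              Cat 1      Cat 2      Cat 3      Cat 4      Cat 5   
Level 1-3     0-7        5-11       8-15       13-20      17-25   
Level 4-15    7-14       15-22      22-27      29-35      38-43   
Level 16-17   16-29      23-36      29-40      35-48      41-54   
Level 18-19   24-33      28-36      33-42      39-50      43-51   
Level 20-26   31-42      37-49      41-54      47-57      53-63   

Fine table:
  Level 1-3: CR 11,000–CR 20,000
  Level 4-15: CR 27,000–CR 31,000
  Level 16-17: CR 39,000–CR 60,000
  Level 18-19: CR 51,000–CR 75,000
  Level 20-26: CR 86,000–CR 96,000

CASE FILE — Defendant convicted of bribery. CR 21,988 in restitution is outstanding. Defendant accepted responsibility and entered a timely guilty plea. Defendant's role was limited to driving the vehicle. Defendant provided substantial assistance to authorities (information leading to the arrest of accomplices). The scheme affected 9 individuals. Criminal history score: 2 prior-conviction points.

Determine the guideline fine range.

Base offense level for bribery: 18.
R2 applies: 18 − 4 = 14.
R3 applies (level before this adjustment is 14 < 18, so +1): 14 + 1 = 15.
R4 applies: 15 + 1 = 16.
R5 applies: 16 − 3 = 13.
R6 applies: 13 − 2 = 11.
Final offense level: 11.
Level 11 falls in the 4-15 band.
Fine table: Level 4-15 → CR 27,000–CR 31,000.

CR 27,000–CR 31,000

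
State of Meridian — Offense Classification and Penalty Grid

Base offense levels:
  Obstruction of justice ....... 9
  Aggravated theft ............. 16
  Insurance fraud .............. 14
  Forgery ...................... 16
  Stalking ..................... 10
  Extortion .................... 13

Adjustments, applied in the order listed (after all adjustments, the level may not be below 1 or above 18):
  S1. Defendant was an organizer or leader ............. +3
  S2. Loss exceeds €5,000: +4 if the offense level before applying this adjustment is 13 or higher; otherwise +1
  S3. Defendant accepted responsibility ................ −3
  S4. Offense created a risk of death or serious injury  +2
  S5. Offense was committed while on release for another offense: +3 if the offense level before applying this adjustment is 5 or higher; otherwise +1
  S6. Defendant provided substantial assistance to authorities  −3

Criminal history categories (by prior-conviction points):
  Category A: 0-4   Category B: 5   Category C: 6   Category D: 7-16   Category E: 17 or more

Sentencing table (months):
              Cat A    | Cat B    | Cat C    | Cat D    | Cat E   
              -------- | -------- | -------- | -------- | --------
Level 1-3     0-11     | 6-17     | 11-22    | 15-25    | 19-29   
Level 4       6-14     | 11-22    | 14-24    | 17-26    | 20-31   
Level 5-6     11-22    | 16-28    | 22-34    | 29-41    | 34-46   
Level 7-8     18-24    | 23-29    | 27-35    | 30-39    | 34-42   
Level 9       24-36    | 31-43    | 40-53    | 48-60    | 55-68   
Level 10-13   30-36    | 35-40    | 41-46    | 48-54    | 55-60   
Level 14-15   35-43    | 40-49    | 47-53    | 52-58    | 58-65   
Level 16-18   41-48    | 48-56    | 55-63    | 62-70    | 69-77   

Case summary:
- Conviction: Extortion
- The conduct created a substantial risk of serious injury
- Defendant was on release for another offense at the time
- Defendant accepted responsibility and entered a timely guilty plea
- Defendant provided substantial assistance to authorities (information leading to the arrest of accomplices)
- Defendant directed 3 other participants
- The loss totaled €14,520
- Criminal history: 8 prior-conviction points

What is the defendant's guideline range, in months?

Base offense level for extortion: 13.
S1 applies: 13 + 3 = 16.
S2 applies (level before this adjustment is 16 ≥ 13, so +4): 16 + 4 = 20.
S3 applies: 20 − 3 = 17.
S4 applies: 17 + 2 = 19.
S5 applies (level before this adjustment is 19 ≥ 5, so +3): 19 + 3 = 22.
S6 applies: 22 − 3 = 19.
Level 19 exceeds the maximum of 18; capped at 18.
Final offense level: 18.
Criminal history: 8 prior points → Category D (7-16).
Level 18 falls in the 16-18 band.
Grid: Level 16-18 × Category D = 62-70 months.

62-70 months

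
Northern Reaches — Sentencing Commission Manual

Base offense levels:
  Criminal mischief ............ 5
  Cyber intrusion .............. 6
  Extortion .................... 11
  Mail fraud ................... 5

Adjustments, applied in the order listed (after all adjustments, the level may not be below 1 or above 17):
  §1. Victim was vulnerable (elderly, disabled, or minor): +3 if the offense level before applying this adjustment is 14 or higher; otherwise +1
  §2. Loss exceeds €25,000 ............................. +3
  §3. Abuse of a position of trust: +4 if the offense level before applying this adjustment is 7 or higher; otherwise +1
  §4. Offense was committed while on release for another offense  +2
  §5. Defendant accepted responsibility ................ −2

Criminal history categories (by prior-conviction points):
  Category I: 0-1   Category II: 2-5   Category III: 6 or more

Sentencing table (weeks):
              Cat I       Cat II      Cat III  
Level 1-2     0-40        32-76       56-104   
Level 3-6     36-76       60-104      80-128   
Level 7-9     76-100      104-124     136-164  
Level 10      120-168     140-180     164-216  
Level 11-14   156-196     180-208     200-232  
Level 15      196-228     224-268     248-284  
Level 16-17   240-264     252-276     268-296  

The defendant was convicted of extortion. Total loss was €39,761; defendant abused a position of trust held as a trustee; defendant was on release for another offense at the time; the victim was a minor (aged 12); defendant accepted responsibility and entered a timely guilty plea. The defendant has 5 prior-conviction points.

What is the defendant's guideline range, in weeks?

252-276 weeks

Base offense level for extortion: 11.
§1 applies (level before this adjustment is 11 < 14, so +1): 11 + 1 = 12.
§2 applies: 12 + 3 = 15.
§3 applies (level before this adjustment is 15 ≥ 7, so +4): 15 + 4 = 19.
§4 applies: 19 + 2 = 21.
§5 applies: 21 − 2 = 19.
Level 19 exceeds the maximum of 17; capped at 17.
Final offense level: 17.
Criminal history: 5 prior points → Category II (2-5).
Level 17 falls in the 16-17 band.
Grid: Level 16-17 × Category II = 252-276 weeks.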